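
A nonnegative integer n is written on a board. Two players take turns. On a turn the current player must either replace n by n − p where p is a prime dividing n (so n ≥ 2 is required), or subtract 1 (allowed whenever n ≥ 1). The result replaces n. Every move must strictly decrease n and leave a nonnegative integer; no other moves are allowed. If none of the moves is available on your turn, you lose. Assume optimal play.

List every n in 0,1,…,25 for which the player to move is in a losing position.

Compute win/loss labels from the base case upward. A position with no move is L. Any other position is W if it can reach an L in one move, else L.
n=0: no move → L
n=1: can move to 0, which is L ⇒ W
n=2: can move to 0, which is L ⇒ W
n=3: can move to 0, which is L ⇒ W
n=4: moves to 2(W), 3(W); every one is W ⇒ L
n=5: can move to 0, which is L ⇒ W
n=6: can move to 4, which is L ⇒ W
n=7: can move to 0, which is L ⇒ W
n=8: moves to 6(W), 7(W); every one is W ⇒ L
n=9: can move to 8, which is L ⇒ W
n=10: can move to 8, which is L ⇒ W
n=11: can move to 0, which is L ⇒ W
n=12: moves to 9(W), 10(W), 11(W); every one is W ⇒ L
n=13: can move to 0, which is L ⇒ W
n=14: can move to 12, which is L ⇒ W
n=15: can move to 12, which is L ⇒ W
n=16: moves to 14(W), 15(W); every one is W ⇒ L
n=17: can move to 0, which is L ⇒ W
n=18: can move to 16, which is L ⇒ W
n=19: can move to 0, which is L ⇒ W
n=20: moves to 15(W), 18(W), 19(W); every one is W ⇒ L
n=21: can move to 20, which is L ⇒ W
n=22: can move to 20, which is L ⇒ W
n=23: can move to 0, which is L ⇒ W
n=24: moves to 21(W), 22(W), 23(W); every one is W ⇒ L
n=25: can move to 20, which is L ⇒ W
Reading off the rows marked L gives the requested list; there are 7 such values of n.

0, 4, 8, 12, 16, 20, 24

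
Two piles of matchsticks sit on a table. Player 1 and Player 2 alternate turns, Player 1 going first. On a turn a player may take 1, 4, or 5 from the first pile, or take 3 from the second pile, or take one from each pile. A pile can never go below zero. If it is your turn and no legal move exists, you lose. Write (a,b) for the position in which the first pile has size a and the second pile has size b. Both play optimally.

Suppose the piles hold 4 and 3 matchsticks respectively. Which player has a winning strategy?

Classify positions by backward induction: terminal positions (no move available) are L. From any other position, the mover wins iff some move reaches an L.
No move ever increases a pile, so every position that can arise here has a ≤ 4 and b ≤ 3; it is enough to label the cells with 0 ≤ a ≤ 4 and 0 ≤ b ≤ 3.
Every move lowers a or b (never raises either), so fill the grid row by row in increasing a, and left to right within a row: each cell's successors are then already labelled.
      b=0  b=1  b=2  b=3
a=0:    L    L    L    W
a=1:    W    W    W    W
a=2:    L    L    L    W
a=3:    W    W    W    W
a=4:    W    W    W    L
Cells with no legal move (terminal, hence L): (0,0), (0,1), (0,2).
The remaining L cells, each justified by listing all of its moves:
(2,0): →(1,0)(W) only, which is W, so L
(2,1): →(1,1)(W), (1,0)(W) — all W, so L
(2,2): →(1,2)(W), (1,1)(W) — all W, so L
(4,3): →(3,3)(W), (0,3)(W), (4,0)(W), (3,2)(W) — all W, so L
Every other cell has at least one move into one of the L cells above, so it is W.
The starting position (4,3) is L: whatever Player 1 does, the opponent receives a W position.

Player 2 wins.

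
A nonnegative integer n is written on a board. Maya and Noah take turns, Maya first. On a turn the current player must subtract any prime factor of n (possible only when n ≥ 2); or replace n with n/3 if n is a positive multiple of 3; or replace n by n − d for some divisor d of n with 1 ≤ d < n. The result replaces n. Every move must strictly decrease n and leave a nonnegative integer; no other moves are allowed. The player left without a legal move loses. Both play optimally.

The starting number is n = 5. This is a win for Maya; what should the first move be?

Move to 0.

Build the W/L table. Terminal = L. A non-terminal position is W if it has a move to some L; otherwise it is L.
n=0: no move → L
n=1: no move → L
n=2: W (go to 0, an L position)
n=3: W (go to 0, an L position)
n=4: L (options 2(W), 3(W) are all W)
n=5: W (go to 0, an L position)
From 5, the L positions reachable in one move are: 0, 4. Any move reaching one of these is winning.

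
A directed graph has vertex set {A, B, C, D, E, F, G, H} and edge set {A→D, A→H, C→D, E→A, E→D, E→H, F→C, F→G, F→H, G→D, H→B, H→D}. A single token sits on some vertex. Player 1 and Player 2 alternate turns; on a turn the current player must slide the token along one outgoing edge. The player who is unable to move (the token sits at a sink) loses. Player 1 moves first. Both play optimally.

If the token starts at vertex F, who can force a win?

Build the W/L table. Terminal = L. A non-terminal position is W if it has a move to some L; otherwise it is L.
Every edge goes from a vertex to one that appears earlier in the order D, B, H, A, E, C, G, F, so processing vertices in that order labels each vertex after all of its successors.
D: no outgoing edge → L
B: no outgoing edge → L
H: W (go to B, an L position)
A: W (go to D, an L position)
E: W (go to D, an L position)
C: W (go to D, an L position)
G: W (go to D, an L position)
F: L (options G(W), C(W), H(W) are all W)
Every move from F reaches a W position, so the mover loses.

Player 2 wins.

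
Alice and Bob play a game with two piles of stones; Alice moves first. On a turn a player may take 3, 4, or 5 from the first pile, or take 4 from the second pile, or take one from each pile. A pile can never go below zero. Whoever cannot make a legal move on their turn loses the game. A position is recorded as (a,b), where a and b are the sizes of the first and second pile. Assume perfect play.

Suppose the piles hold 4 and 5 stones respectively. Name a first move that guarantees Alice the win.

Move to (1,5).

Compute win/loss labels from the base case upward. A position with no move is L. Any other position is W if it can reach an L in one move, else L.
No move ever increases a pile, so every position that can arise here has a ≤ 4 and b ≤ 5; it is enough to label the cells with 0 ≤ a ≤ 4 and 0 ≤ b ≤ 5.
Every move lowers a or b (never raises either), so fill the grid row by row in increasing a, and left to right within a row: each cell's successors are then already labelled.
      b=0  b=1  b=2  b=3  b=4  b=5
a=0:    L    L    L    L    W    W
a=1:    L    W    W    W    W    L
a=2:    L    W    L    L    W    L
a=3:    W    W    W    W    W    L
a=4:    W    W    W    W    L    W
Cells with no legal move (terminal, hence L): (0,0), (0,1), (0,2), (0,3), (1,0), (2,0).
The remaining L cells, each justified by listing all of its moves:
(1,5): moves to (1,1)(W), (0,4)(W); every one is W ⇒ L
(2,2): the only move is to (1,1)(W), a W ⇒ L
(2,3): the only move is to (1,2)(W), a W ⇒ L
(2,5): moves to (2,1)(W), (1,4)(W); every one is W ⇒ L
(3,5): moves to (0,5)(W), (3,1)(W), (2,4)(W); every one is W ⇒ L
(4,4): moves to (1,4)(W), (0,4)(W), (4,0)(W), (3,3)(W); every one is W ⇒ L
Every other cell has at least one move into one of the L cells above, so it is W.
From (4,5), the L positions reachable in one move are: (1,5).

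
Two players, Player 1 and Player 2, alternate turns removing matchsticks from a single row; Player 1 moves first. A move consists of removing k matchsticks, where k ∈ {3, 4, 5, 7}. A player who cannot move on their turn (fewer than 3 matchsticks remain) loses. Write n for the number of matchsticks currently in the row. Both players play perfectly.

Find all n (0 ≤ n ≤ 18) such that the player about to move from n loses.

Use the standard recursion: the mover loses at a terminal position; elsewhere, the mover wins exactly when some move hands the opponent an L position.
n=0: no move → L
n=1: no move → L
n=2: no move → L
n=3: can move to 0, which is L ⇒ W
n=4: can move to 1, which is L ⇒ W
n=5: can move to 2, which is L ⇒ W
n=6: can move to 2, which is L ⇒ W
n=7: can move to 2, which is L ⇒ W
n=8: can move to 1, which is L ⇒ W
n=9: can move to 2, which is L ⇒ W
n=10: moves to 7(W), 6(W), 5(W), 3(W); every one is W ⇒ L
n=11: moves to 8(W), 7(W), 6(W), 4(W); every one is W ⇒ L
n=12: moves to 9(W), 8(W), 7(W), 5(W); every one is W ⇒ L
n=13: can move to 10, which is L ⇒ W
n=14: can move to 11, which is L ⇒ W
n=15: can move to 12, which is L ⇒ W
n=16: can move to 12, which is L ⇒ W
n=17: can move to 12, which is L ⇒ W
n=18: can move to 11, which is L ⇒ W
The losing starting values of n are exactly the entries labelled L in this table (6 of them).

0, 1, 2, 10, 11, 12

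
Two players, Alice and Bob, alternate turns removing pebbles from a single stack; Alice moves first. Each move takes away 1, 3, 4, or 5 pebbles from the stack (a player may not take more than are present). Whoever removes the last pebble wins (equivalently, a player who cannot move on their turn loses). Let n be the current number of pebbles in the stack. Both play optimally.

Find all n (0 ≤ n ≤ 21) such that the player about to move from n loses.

0, 2, 8, 10, 16, 18

Use the standard recursion: the mover loses at a terminal position; elsewhere, the mover wins exactly when some move hands the opponent an L position.
n=0: no move → L
n=1: W (go to 0, an L position)
n=2: L (sole option 1(W) is W)
n=3: W (go to 2, an L position)
n=4: W (go to 0, an L position)
n=5: W (go to 2, an L position)
n=6: W (go to 2, an L position)
n=7: W (go to 2, an L position)
n=8: L (options 7(W), 5(W), 4(W), 3(W) are all W)
n=9: W (go to 8, an L position)
n=10: L (options 9(W), 7(W), 6(W), 5(W) are all W)
n=11: W (go to 10, an L position)
n=12: W (go to 8, an L position)
n=13: W (go to 10, an L position)
n=14: W (go to 10, an L position)
n=15: W (go to 10, an L position)
n=16: L (options 15(W), 13(W), 12(W), 11(W) are all W)
n=17: W (go to 16, an L position)
n=18: L (options 17(W), 15(W), 14(W), 13(W) are all W)
n=19: W (go to 18, an L position)
n=20: W (go to 16, an L position)
n=21: W (go to 18, an L position)
The losing starting values of n are exactly the entries labelled L in this table (6 of them).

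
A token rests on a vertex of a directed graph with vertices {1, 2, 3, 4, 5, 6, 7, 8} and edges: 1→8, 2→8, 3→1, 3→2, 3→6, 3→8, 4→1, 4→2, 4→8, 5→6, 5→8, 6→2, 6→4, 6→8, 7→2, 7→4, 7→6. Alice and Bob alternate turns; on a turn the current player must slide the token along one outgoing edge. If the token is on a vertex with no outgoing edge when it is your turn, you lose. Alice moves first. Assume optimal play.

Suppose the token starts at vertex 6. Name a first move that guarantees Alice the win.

Build the W/L table. Terminal = L. A non-terminal position is W if it has a move to some L; otherwise it is L.
Every edge goes from a vertex to one that appears earlier in the order 8, 1, 2, 4, 6, 5, 7, 3, so processing vertices in that order labels each vertex after all of its successors.
8: no outgoing edge → L
1: →8(L), so W
2: →8(L), so W
4: →8(L), so W
6: →8(L), so W
5: →8(L), so W
7: →6(W), 4(W), 2(W) — all W, so L
3: →8(L), so W
From 6, the L positions reachable in one move are: 8.

Move to 8.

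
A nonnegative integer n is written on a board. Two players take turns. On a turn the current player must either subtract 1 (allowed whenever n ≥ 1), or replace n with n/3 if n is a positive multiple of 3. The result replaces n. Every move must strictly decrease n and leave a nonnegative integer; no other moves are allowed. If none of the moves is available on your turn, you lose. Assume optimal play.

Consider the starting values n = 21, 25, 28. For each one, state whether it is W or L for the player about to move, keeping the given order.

21: W, 25: W, 28: L

Label each position W (a win for the player to move) or L (a loss). A position with no legal move is L; any other position is W exactly when some move reaches an L, and L when every move reaches a W.
n=0: no move → L
n=1: W (go to 0, an L position)
n=2: L (sole option 1(W) is W)
n=3: W (go to 2, an L position)
n=4: L (sole option 3(W) is W)
n=5: W (go to 4, an L position)
n=6: W (go to 2, an L position)
n=7: L (sole option 6(W) is W)
n=8: W (go to 7, an L position)
n=9: L (options 3(W), 8(W) are all W)
n=10: W (go to 9, an L position)
n=11: L (sole option 10(W) is W)
n=12: W (go to 4, an L position)
n=13: L (sole option 12(W) is W)
n=14: W (go to 13, an L position)
n=15: L (options 5(W), 14(W) are all W)
n=16: W (go to 15, an L position)
n=17: L (sole option 16(W) is W)
n=18: W (go to 17, an L position)
n=19: L (sole option 18(W) is W)
n=20: W (go to 19, an L position)
n=21: W (go to 7, an L position)
n=22: L (sole option 21(W) is W)
n=23: W (go to 22, an L position)
n=24: L (options 8(W), 23(W) are all W)
n=25: W (go to 24, an L position)
n=26: L (sole option 25(W) is W)
n=27: W (go to 9, an L position)
n=28: L (sole option 27(W) is W)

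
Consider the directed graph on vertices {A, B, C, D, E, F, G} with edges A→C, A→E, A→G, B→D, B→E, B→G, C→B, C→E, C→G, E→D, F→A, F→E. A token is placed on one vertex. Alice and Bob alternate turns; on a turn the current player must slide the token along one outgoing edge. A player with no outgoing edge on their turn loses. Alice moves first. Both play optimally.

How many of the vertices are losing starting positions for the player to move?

3

Positions with no move are L. A position that does have a move is losing for the player to move precisely when every available move leads to a winning position for the opponent. Fill in the labels:
Every edge goes from a vertex to one that appears earlier in the order G, D, E, B, C, A, F, so processing vertices in that order labels each vertex after all of its successors.
G: no outgoing edge → L
D: no outgoing edge → L
E: →D(L), so W
B: →D(L), so W
C: →G(L), so W
A: →G(L), so W
F: →A(W), E(W) — all W, so L
The L vertices are D, F, G; that is 3 in all.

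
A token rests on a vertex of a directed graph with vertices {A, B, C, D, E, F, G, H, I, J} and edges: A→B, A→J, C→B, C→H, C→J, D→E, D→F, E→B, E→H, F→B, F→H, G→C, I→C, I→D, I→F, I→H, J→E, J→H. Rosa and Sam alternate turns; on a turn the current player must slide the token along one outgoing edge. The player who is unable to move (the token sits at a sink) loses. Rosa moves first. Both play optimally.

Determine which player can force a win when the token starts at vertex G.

Sam wins.

Work bottom-up. With no move the player to move loses. Otherwise the position is W if at least one move leads to an L position for the opponent, and L if every move leads to a W.
Every edge goes from a vertex to one that appears earlier in the order H, B, E, J, F, D, C, G, I, A, so processing vertices in that order labels each vertex after all of its successors.
H: no outgoing edge → L
B: no outgoing edge → L
E: W (go to B, an L position)
J: W (go to H, an L position)
F: W (go to B, an L position)
D: L (options F(W), E(W) are all W)
C: W (go to B, an L position)
G: L (sole option C(W) is W)
I: W (go to D, an L position)
A: W (go to B, an L position)
Every move from G reaches a W position, so the mover loses.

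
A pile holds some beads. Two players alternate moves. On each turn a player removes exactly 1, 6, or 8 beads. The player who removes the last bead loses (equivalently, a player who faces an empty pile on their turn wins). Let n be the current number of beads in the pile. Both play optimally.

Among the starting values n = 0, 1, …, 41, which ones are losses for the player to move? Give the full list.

Build the W/L table. Terminal = W. A non-terminal position is W if it has a move to some L; otherwise it is L.
n=0: no move; the opponent has just taken the last bead and therefore loses → W
n=1: the only move is to 0(W), a W ⇒ L
n=2: can move to 1, which is L ⇒ W
n=3: the only move is to 2(W), a W ⇒ L
n=4: can move to 3, which is L ⇒ W
n=5: the only move is to 4(W), a W ⇒ L
n=6: can move to 5, which is L ⇒ W
n=7: can move to 1, which is L ⇒ W
n=8: moves to 7(W), 2(W), 0(W); every one is W ⇒ L
n=9: can move to 8, which is L ⇒ W
n=10: moves to 9(W), 4(W), 2(W); every one is W ⇒ L
n=11: can move to 10, which is L ⇒ W
n=12: moves to 11(W), 6(W), 4(W); every one is W ⇒ L
n=13: can move to 12, which is L ⇒ W
n=14: can move to 8, which is L ⇒ W
n=15: moves to 14(W), 9(W), 7(W); every one is W ⇒ L
n=16: can move to 15, which is L ⇒ W
n=17: moves to 16(W), 11(W), 9(W); every one is W ⇒ L
n=18: can move to 17, which is L ⇒ W
n=19: moves to 18(W), 13(W), 11(W); every one is W ⇒ L
n=20: can move to 19, which is L ⇒ W
n=21: can move to 15, which is L ⇒ W
n=22: moves to 21(W), 16(W), 14(W); every one is W ⇒ L
n=23: can move to 22, which is L ⇒ W
n=24: moves to 23(W), 18(W), 16(W); every one is W ⇒ L
n=25: can move to 24, which is L ⇒ W
n=26: moves to 25(W), 20(W), 18(W); every one is W ⇒ L
n=27: can move to 26, which is L ⇒ W
n=28: can move to 22, which is L ⇒ W
n=29: moves to 28(W), 23(W), 21(W); every one is W ⇒ L
n=30: can move to 29, which is L ⇒ W
n=31: moves to 30(W), 25(W), 23(W); every one is W ⇒ L
n=32: can move to 31, which is L ⇒ W
n=33: moves to 32(W), 27(W), 25(W); every one is W ⇒ L
n=34: can move to 33, which is L ⇒ W
n=35: can move to 29, which is L ⇒ W
n=36: moves to 35(W), 30(W), 28(W); every one is W ⇒ L
n=37: can move to 36, which is L ⇒ W
n=38: moves to 37(W), 32(W), 30(W); every one is W ⇒ L
n=39: can move to 38, which is L ⇒ W
n=40: moves to 39(W), 34(W), 32(W); every one is W ⇒ L
n=41: can move to 40, which is L ⇒ W
Reading off the rows marked L gives the requested list; there are 18 such values of n.

1, 3, 5, 8, 10, 12, 15, 17, 19, 22, 24, 26, 29, 31, 33, 36, 38, 40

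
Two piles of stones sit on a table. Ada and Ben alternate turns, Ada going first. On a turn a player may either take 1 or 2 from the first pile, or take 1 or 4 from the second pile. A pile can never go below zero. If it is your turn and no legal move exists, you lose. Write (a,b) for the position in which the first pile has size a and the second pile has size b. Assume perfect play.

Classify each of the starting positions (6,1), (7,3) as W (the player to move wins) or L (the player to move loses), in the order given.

Build the W/L table. Terminal = L. A non-terminal position is W if it has a move to some L; otherwise it is L.
No move ever increases a pile, so every position that can arise here has a ≤ 7 and b ≤ 3; it is enough to label the cells with 0 ≤ a ≤ 7 and 0 ≤ b ≤ 3.
Every move lowers a or b (never raises either), so fill the grid row by row in increasing a, and left to right within a row: each cell's successors are then already labelled.
      b=0  b=1  b=2  b=3
a=0:    L    W    L    W
a=1:    W    L    W    L
a=2:    W    W    W    W
a=3:    L    W    L    W
a=4:    W    L    W    L
a=5:    W    W    W    W
a=6:    L    W    L    W
a=7:    W    L    W    L
Cells with no legal move (terminal, hence L): (0,0).
The remaining L cells, each justified by listing all of its moves:
(0,2): L (sole option (0,1)(W) is W)
(1,1): L (options (0,1)(W), (1,0)(W) are all W)
(1,3): L (options (0,3)(W), (1,2)(W) are all W)
(3,0): L (options (2,0)(W), (1,0)(W) are all W)
(3,2): L (options (2,2)(W), (1,2)(W), (3,1)(W) are all W)
(4,1): L (options (3,1)(W), (2,1)(W), (4,0)(W) are all W)
(4,3): L (options (3,3)(W), (2,3)(W), (4,2)(W) are all W)
(6,0): L (options (5,0)(W), (4,0)(W) are all W)
(6,2): L (options (5,2)(W), (4,2)(W), (6,1)(W) are all W)
(7,1): L (options (6,1)(W), (5,1)(W), (7,0)(W) are all W)
(7,3): L (options (6,3)(W), (5,3)(W), (7,2)(W) are all W)
Every other cell has at least one move into one of the L cells above, so it is W.
(6,1): the move to (4,1) reaches an L cell, so W
(7,3): one of the L cells justified above, so L

(6,1): W, (7,3): L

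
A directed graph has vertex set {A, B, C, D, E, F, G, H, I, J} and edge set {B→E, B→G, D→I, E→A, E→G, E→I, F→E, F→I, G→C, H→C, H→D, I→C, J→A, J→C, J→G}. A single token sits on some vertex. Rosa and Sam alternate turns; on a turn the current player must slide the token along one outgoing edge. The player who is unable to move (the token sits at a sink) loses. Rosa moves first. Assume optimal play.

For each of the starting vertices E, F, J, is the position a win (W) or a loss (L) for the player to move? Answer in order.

E: W, F: L, J: W

Work bottom-up. With no move the player to move loses. Otherwise the position is W if at least one move leads to an L position for the opponent, and L if every move leads to a W.
Every edge goes from a vertex to one that appears earlier in the order A, C, I, G, E, F, B, D, H, J, so processing vertices in that order labels each vertex after all of its successors.
A: no outgoing edge → L
C: no outgoing edge → L
I: →C(L), so W
G: →C(L), so W
E: →A(L), so W
F: →E(W), I(W) — all W, so L
B: →E(W), G(W) — all W, so L
D: →I(W) only, which is W, so L
H: →D(L), so W
J: →C(L), so W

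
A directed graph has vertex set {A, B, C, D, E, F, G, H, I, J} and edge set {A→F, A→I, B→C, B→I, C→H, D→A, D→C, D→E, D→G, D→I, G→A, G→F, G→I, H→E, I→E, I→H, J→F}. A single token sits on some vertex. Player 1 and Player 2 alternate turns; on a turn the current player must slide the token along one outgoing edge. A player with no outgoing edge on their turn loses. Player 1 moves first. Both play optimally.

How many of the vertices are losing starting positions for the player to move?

Positions with no move are L. A position that does have a move is losing for the player to move precisely when every available move leads to a winning position for the opponent. Fill in the labels:
Every edge goes from a vertex to one that appears earlier in the order E, F, H, I, A, G, C, D, J, B, so processing vertices in that order labels each vertex after all of its successors.
E: no outgoing edge → L
F: no outgoing edge → L
H: →E(L), so W
I: →E(L), so W
A: →F(L), so W
G: →F(L), so W
C: →H(W) only, which is W, so L
D: →C(L), so W
J: →F(L), so W
B: →C(L), so W
The L vertices are C, E, F; that is 3 in all.

3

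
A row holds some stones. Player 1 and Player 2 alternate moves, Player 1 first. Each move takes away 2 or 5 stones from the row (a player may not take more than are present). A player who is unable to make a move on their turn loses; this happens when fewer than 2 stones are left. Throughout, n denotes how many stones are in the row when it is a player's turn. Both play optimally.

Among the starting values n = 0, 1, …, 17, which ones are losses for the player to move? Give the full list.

Positions with no move are L. A position that does have a move is losing for the player to move precisely when every available move leads to a winning position for the opponent. Fill in the labels:
n=0: no move → L
n=1: no move → L
n=2: →0(L), so W
n=3: →1(L), so W
n=4: →2(W) only, which is W, so L
n=5: →0(L), so W
n=6: →4(L), so W
n=7: →5(W), 2(W) — all W, so L
n=8: →6(W), 3(W) — all W, so L
n=9: →7(L), so W
n=10: →8(L), so W
n=11: →9(W), 6(W) — all W, so L
n=12: →7(L), so W
n=13: →11(L), so W
n=14: →12(W), 9(W) — all W, so L
n=15: →13(W), 10(W) — all W, so L
n=16: →14(L), so W
n=17: →15(L), so W
The losing starting values of n are exactly the entries labelled L in this table (8 of them).

0, 1, 4, 7, 8, 11, 14, 15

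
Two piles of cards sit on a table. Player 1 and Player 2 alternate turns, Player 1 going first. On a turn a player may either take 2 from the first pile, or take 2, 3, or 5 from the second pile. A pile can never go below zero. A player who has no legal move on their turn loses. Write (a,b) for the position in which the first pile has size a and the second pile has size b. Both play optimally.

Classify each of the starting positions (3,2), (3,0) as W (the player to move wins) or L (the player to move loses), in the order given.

(3,2): L, (3,0): W

Label each position W (a win for the player to move) or L (a loss). A position with no legal move is L; any other position is W exactly when some move reaches an L, and L when every move reaches a W.
No move ever increases a pile, so every position that can arise here has a ≤ 3 and b ≤ 2; it is enough to label the cells with 0 ≤ a ≤ 3 and 0 ≤ b ≤ 2.
Every move lowers a or b (never raises either), so fill the grid row by row in increasing a, and left to right within a row: each cell's successors are then already labelled.
      b=0  b=1  b=2
a=0:    L    L    W
a=1:    L    L    W
a=2:    W    W    L
a=3:    W    W    L
Cells with no legal move (terminal, hence L): (0,0), (0,1), (1,0), (1,1).
The remaining L cells, each justified by listing all of its moves:
(2,2): only reaches (0,2)(W), (2,0)(W), all W → L
(3,2): only reaches (1,2)(W), (3,0)(W), all W → L
Every other cell has at least one move into one of the L cells above, so it is W.
(3,2): one of the L cells justified above, so L
(3,0): the move to (1,0) reaches an L cell, so W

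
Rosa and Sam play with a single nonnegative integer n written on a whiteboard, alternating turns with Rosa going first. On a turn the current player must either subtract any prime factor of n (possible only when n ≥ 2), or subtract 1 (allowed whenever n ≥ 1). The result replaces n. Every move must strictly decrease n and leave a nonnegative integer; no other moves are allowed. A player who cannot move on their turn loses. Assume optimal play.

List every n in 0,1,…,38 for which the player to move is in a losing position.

Label each position W (a win for the player to move) or L (a loss). A position with no legal move is L; any other position is W exactly when some move reaches an L, and L when every move reaches a W.
n=0: no move → L
n=1: can move to 0, which is L ⇒ W
n=2: can move to 0, which is L ⇒ W
n=3: can move to 0, which is L ⇒ W
n=4: moves to 2(W), 3(W); every one is W ⇒ L
n=5: can move to 0, which is L ⇒ W
n=6: can move to 4, which is L ⇒ W
n=7: can move to 0, which is L ⇒ W
n=8: moves to 6(W), 7(W); every one is W ⇒ L
n=9: can move to 8, which is L ⇒ W
n=10: can move to 8, which is L ⇒ W
n=11: can move to 0, which is L ⇒ W
n=12: moves to 9(W), 10(W), 11(W); every one is W ⇒ L
n=13: can move to 0, which is L ⇒ W
n=14: can move to 12, which is L ⇒ W
n=15: can move to 12, which is L ⇒ W
n=16: moves to 14(W), 15(W); every one is W ⇒ L
n=17: can move to 0, which is L ⇒ W
n=18: can move to 16, which is L ⇒ W
n=19: can move to 0, which is L ⇒ W
n=20: moves to 15(W), 18(W), 19(W); every one is W ⇒ L
n=21: can move to 20, which is L ⇒ W
n=22: can move to 20, which is L ⇒ W
n=23: can move to 0, which is L ⇒ W
n=24: moves to 21(W), 22(W), 23(W); every one is W ⇒ L
n=25: can move to 20, which is L ⇒ W
n=26: can move to 24, which is L ⇒ W
n=27: can move to 24, which is L ⇒ W
n=28: moves to 21(W), 26(W), 27(W); every one is W ⇒ L
n=29: can move to 0, which is L ⇒ W
n=30: can move to 28, which is L ⇒ W
n=31: can move to 0, which is L ⇒ W
n=32: moves to 30(W), 31(W); every one is W ⇒ L
n=33: can move to 32, which is L ⇒ W
n=34: can move to 32, which is L ⇒ W
n=35: can move to 28, which is L ⇒ W
n=36: moves to 33(W), 34(W), 35(W); every one is W ⇒ L
n=37: can move to 0, which is L ⇒ W
n=38: can move to 36, which is L ⇒ W
Reading off the rows marked L gives the requested list; there are 10 such values of n.

0, 4, 8, 12, 16, 20, 24, 28, 32, 36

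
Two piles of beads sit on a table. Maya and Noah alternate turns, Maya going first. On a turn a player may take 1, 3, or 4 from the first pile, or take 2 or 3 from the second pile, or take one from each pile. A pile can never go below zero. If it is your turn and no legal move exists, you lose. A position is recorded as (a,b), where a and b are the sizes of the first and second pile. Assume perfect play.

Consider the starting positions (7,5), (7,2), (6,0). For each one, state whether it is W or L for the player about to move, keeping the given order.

Build the W/L table. Terminal = L. A non-terminal position is W if it has a move to some L; otherwise it is L.
No move ever increases a pile, so every position that can arise here has a ≤ 7 and b ≤ 5; it is enough to label the cells with 0 ≤ a ≤ 7 and 0 ≤ b ≤ 5.
Every move lowers a or b (never raises either), so fill the grid row by row in increasing a, and left to right within a row: each cell's successors are then already labelled.
      b=0  b=1  b=2  b=3  b=4  b=5
a=0:    L    L    W    W    W    L
a=1:    W    W    W    L    L    W
a=2:    L    L    W    W    W    W
a=3:    W    W    W    L    L    W
a=4:    W    W    L    W    W    W
a=5:    W    W    W    W    W    L
a=6:    W    W    L    W    W    W
a=7:    L    L    W    W    W    L
Cells with no legal move (terminal, hence L): (0,0), (0,1).
The remaining L cells, each justified by listing all of its moves:
(0,5): moves to (0,3)(W), (0,2)(W); every one is W ⇒ L
(1,3): moves to (0,3)(W), (1,1)(W), (1,0)(W), (0,2)(W); every one is W ⇒ L
(1,4): moves to (0,4)(W), (1,2)(W), (1,1)(W), (0,3)(W); every one is W ⇒ L
(2,0): the only move is to (1,0)(W), a W ⇒ L
(2,1): moves to (1,1)(W), (1,0)(W); every one is W ⇒ L
(3,3): moves to (2,3)(W), (0,3)(W), (3,1)(W), (3,0)(W), (2,2)(W); every one is W ⇒ L
(3,4): moves to (2,4)(W), (0,4)(W), (3,2)(W), (3,1)(W), (2,3)(W); every one is W ⇒ L
(4,2): moves to (3,2)(W), (1,2)(W), (0,2)(W), (4,0)(W), (3,1)(W); every one is W ⇒ L
(5,5): moves to (4,5)(W), (2,5)(W), (1,5)(W), (5,3)(W), (5,2)(W), (4,4)(W); every one is W ⇒ L
(6,2): moves to (5,2)(W), (3,2)(W), (2,2)(W), (6,0)(W), (5,1)(W); every one is W ⇒ L
(7,0): moves to (6,0)(W), (4,0)(W), (3,0)(W); every one is W ⇒ L
(7,1): moves to (6,1)(W), (4,1)(W), (3,1)(W), (6,0)(W); every one is W ⇒ L
(7,5): moves to (6,5)(W), (4,5)(W), (3,5)(W), (7,3)(W), (7,2)(W), (6,4)(W); every one is W ⇒ L
Every other cell has at least one move into one of the L cells above, so it is W.
(7,5): one of the L cells justified above, so L
(7,2): the move to (6,2) reaches an L cell, so W
(6,0): the move to (2,0) reaches an L cell, so W

(7,5): L, (7,2): W, (6,0): W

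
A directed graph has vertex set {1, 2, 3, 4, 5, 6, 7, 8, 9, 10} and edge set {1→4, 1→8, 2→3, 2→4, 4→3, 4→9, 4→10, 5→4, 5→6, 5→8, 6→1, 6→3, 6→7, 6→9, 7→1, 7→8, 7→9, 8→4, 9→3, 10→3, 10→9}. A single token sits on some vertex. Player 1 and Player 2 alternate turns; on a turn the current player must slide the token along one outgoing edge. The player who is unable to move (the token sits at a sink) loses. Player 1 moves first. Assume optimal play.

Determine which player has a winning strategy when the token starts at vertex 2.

Compute win/loss labels from the base case upward. A position with no move is L. Any other position is W if it can reach an L in one move, else L.
Every edge goes from a vertex to one that appears earlier in the order 3, 9, 10, 4, 2, 8, 1, 7, 6, 5, so processing vertices in that order labels each vertex after all of its successors.
3: no outgoing edge → L
9: reaches L-position 3 → W
10: reaches L-position 3 → W
4: reaches L-position 3 → W
2: reaches L-position 3 → W
8: only reaches 4(W), which is W → L
1: reaches L-position 8 → W
7: reaches L-position 8 → W
6: reaches L-position 3 → W
5: reaches L-position 8 → W
The starting position 2 is W: Player 1 should move to 3, handing over an L position.

Player 1 wins.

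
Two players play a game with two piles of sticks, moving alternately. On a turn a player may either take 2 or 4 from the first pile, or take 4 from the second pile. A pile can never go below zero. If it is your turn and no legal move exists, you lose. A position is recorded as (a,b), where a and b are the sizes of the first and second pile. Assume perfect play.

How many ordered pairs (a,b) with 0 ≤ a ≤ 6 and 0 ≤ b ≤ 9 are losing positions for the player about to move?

Work bottom-up. With no move the player to move loses. Otherwise the position is W if at least one move leads to an L position for the opponent, and L if every move leads to a W.
Every move lowers a or b (never raises either), so fill the grid row by row in increasing a, and left to right within a row: each cell's successors are then already labelled.
      b=0  b=1  b=2  b=3  b=4  b=5  b=6  b=7  b=8  b=9
a=0:    L    L    L    L    W    W    W    W    L    L
a=1:    L    L    L    L    W    W    W    W    L    L
a=2:    W    W    W    W    L    L    L    L    W    W
a=3:    W    W    W    W    L    L    L    L    W    W
a=4:    W    W    W    W    W    W    W    W    W    W
a=5:    W    W    W    W    W    W    W    W    W    W
a=6:    L    L    L    L    W    W    W    W    L    L
Cells with no legal move (terminal, hence L): (0,0), (0,1), (0,2), (0,3), (1,0), (1,1), (1,2), (1,3).
The remaining L cells, each justified by listing all of its moves:
(0,8): →(0,4)(W) only, which is W, so L
(0,9): →(0,5)(W) only, which is W, so L
(1,8): →(1,4)(W) only, which is W, so L
(1,9): →(1,5)(W) only, which is W, so L
(2,4): →(0,4)(W), (2,0)(W) — all W, so L
(2,5): →(0,5)(W), (2,1)(W) — all W, so L
(2,6): →(0,6)(W), (2,2)(W) — all W, so L
(2,7): →(0,7)(W), (2,3)(W) — all W, so L
(3,4): →(1,4)(W), (3,0)(W) — all W, so L
(3,5): →(1,5)(W), (3,1)(W) — all W, so L
(3,6): →(1,6)(W), (3,2)(W) — all W, so L
(3,7): →(1,7)(W), (3,3)(W) — all W, so L
(6,0): →(4,0)(W), (2,0)(W) — all W, so L
(6,1): →(4,1)(W), (2,1)(W) — all W, so L
(6,2): →(4,2)(W), (2,2)(W) — all W, so L
(6,3): →(4,3)(W), (2,3)(W) — all W, so L
(6,8): →(4,8)(W), (2,8)(W), (6,4)(W) — all W, so L
(6,9): →(4,9)(W), (2,9)(W), (6,5)(W) — all W, so L
Every other cell has at least one move into one of the L cells above, so it is W.
L cells per row: a=0: 6, a=1: 6, a=2: 4, a=3: 4, a=4: 0, a=5: 0, a=6: 6; total 26.

26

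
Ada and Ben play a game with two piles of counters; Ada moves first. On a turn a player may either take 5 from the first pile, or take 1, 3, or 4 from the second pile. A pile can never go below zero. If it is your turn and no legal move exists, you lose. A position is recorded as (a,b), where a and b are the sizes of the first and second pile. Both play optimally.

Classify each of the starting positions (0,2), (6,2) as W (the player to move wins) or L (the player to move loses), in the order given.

(0,2): L, (6,2): W

Compute win/loss labels from the base case upward. A position with no move is L. Any other position is W if it can reach an L in one move, else L.
No move ever increases a pile, so every position that can arise here has a ≤ 6 and b ≤ 2; it is enough to label the cells with 0 ≤ a ≤ 6 and 0 ≤ b ≤ 2.
Every move lowers a or b (never raises either), so fill the grid row by row in increasing a, and left to right within a row: each cell's successors are then already labelled.
      b=0  b=1  b=2
a=0:    L    W    L
a=1:    L    W    L
a=2:    L    W    L
a=3:    L    W    L
a=4:    L    W    L
a=5:    W    L    W
a=6:    W    L    W
Cells with no legal move (terminal, hence L): (0,0), (1,0), (2,0), (3,0), (4,0).
The remaining L cells, each justified by listing all of its moves:
(0,2): →(0,1)(W) only, which is W, so L
(1,2): →(1,1)(W) only, which is W, so L
(2,2): →(2,1)(W) only, which is W, so L
(3,2): →(3,1)(W) only, which is W, so L
(4,2): →(4,1)(W) only, which is W, so L
(5,1): →(0,1)(W), (5,0)(W) — all W, so L
(6,1): →(1,1)(W), (6,0)(W) — all W, so L
Every other cell has at least one move into one of the L cells above, so it is W.
(0,2): one of the L cells justified above, so L
(6,2): the move to (1,2) reaches an L cell, so W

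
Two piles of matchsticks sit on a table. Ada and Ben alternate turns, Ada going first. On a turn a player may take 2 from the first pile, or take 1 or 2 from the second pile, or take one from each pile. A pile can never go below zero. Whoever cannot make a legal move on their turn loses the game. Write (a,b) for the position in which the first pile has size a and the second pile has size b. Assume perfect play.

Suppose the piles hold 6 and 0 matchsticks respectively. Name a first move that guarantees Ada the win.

Move to (4,0).

Classify positions by backward induction: terminal positions (no move available) are L. From any other position, the mover wins iff some move reaches an L.
No move ever increases a pile, so every position that can arise here has a ≤ 6 and b ≤ 0; it is enough to label the cells with 0 ≤ a ≤ 6 and 0 ≤ b ≤ 0.
Every move lowers a or b (never raises either), so fill the grid row by row in increasing a, and left to right within a row: each cell's successors are then already labelled.
      b=0
a=0:    L
a=1:    L
a=2:    W
a=3:    W
a=4:    L
a=5:    L
a=6:    W
Cells with no legal move (terminal, hence L): (0,0), (1,0).
The remaining L cells, each justified by listing all of its moves:
(4,0): only reaches (2,0)(W), which is W → L
(5,0): only reaches (3,0)(W), which is W → L
Every other cell has at least one move into one of the L cells above, so it is W.
From (6,0), the L positions reachable in one move are: (4,0).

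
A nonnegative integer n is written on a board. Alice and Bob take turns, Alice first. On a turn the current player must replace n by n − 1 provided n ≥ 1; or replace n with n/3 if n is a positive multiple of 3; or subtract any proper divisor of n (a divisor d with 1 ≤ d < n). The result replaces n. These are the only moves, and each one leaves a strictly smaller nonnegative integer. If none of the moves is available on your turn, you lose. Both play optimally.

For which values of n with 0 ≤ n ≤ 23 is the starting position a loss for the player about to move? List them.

0, 2, 5, 7, 9, 11, 13, 16, 19, 23

Label each position W (a win for the player to move) or L (a loss). A position with no legal move is L; any other position is W exactly when some move reaches an L, and L when every move reaches a W.
n=0: no move → L
n=1: W (go to 0, an L position)
n=2: L (sole option 1(W) is W)
n=3: W (go to 2, an L position)
n=4: W (go to 2, an L position)
n=5: L (sole option 4(W) is W)
n=6: W (go to 2, an L position)
n=7: L (sole option 6(W) is W)
n=8: W (go to 7, an L position)
n=9: L (options 3(W), 6(W), 8(W) are all W)
n=10: W (go to 5, an L position)
n=11: L (sole option 10(W) is W)
n=12: W (go to 9, an L position)
n=13: L (sole option 12(W) is W)
n=14: W (go to 7, an L position)
n=15: W (go to 5, an L position)
n=16: L (options 8(W), 12(W), 14(W), 15(W) are all W)
n=17: W (go to 16, an L position)
n=18: W (go to 9, an L position)
n=19: L (sole option 18(W) is W)
n=20: W (go to 16, an L position)
n=21: W (go to 7, an L position)
n=22: W (go to 11, an L position)
n=23: L (sole option 22(W) is W)
The losing starting values of n are exactly the entries labelled L in this table (10 of them).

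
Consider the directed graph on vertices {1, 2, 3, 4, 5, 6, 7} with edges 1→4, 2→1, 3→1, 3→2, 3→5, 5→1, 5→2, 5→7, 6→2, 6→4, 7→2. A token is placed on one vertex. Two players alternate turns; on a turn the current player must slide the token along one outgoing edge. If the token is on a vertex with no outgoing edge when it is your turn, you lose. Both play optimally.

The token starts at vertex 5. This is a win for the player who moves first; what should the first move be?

Use the standard recursion: the mover loses at a terminal position; elsewhere, the mover wins exactly when some move hands the opponent an L position.
Every edge goes from a vertex to one that appears earlier in the order 4, 1, 2, 7, 5, 3, 6, so processing vertices in that order labels each vertex after all of its successors.
4: no outgoing edge → L
1: →4(L), so W
2: →1(W) only, which is W, so L
7: →2(L), so W
5: →2(L), so W
3: →2(L), so W
6: →2(L), so W
From 5, the L positions reachable in one move are: 2.

Move to 2.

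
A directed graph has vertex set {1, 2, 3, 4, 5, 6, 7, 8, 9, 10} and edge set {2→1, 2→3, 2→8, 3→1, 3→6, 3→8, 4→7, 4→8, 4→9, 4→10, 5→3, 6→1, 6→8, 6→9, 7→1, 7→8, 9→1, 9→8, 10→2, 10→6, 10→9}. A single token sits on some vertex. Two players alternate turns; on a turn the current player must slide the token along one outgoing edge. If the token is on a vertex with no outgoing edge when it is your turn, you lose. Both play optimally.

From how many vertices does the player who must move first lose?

Compute win/loss labels from the base case upward. A position with no move is L. Any other position is W if it can reach an L in one move, else L.
Every edge goes from a vertex to one that appears earlier in the order 8, 1, 9, 6, 7, 3, 2, 10, 4, 5, so processing vertices in that order labels each vertex after all of its successors.
8: no outgoing edge → L
1: no outgoing edge → L
9: W (go to 1, an L position)
6: W (go to 1, an L position)
7: W (go to 1, an L position)
3: W (go to 1, an L position)
2: W (go to 1, an L position)
10: L (options 2(W), 6(W), 9(W) are all W)
4: W (go to 10, an L position)
5: L (sole option 3(W) is W)
The L vertices are 1, 5, 8, 10; that is 4 in all.

4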